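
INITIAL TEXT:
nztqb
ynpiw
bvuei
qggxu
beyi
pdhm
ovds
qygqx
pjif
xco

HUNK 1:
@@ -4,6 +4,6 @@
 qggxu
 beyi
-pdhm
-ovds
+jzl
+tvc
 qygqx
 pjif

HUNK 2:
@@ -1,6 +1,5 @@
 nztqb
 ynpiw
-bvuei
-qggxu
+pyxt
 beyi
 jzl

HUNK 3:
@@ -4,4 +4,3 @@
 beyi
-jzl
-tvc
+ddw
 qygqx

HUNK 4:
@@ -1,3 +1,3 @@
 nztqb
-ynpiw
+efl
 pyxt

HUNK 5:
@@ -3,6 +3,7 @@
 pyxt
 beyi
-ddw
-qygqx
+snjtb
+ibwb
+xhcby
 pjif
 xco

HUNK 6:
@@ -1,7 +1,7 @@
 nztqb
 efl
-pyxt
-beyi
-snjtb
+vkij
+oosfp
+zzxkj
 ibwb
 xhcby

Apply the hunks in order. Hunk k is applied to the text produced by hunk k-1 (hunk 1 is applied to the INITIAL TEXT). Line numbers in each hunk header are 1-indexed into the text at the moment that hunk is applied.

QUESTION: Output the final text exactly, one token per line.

Answer: nztqb
efl
vkij
oosfp
zzxkj
ibwb
xhcby
pjif
xco

Derivation:
Hunk 1: at line 4 remove [pdhm,ovds] add [jzl,tvc] -> 10 lines: nztqb ynpiw bvuei qggxu beyi jzl tvc qygqx pjif xco
Hunk 2: at line 1 remove [bvuei,qggxu] add [pyxt] -> 9 lines: nztqb ynpiw pyxt beyi jzl tvc qygqx pjif xco
Hunk 3: at line 4 remove [jzl,tvc] add [ddw] -> 8 lines: nztqb ynpiw pyxt beyi ddw qygqx pjif xco
Hunk 4: at line 1 remove [ynpiw] add [efl] -> 8 lines: nztqb efl pyxt beyi ddw qygqx pjif xco
Hunk 5: at line 3 remove [ddw,qygqx] add [snjtb,ibwb,xhcby] -> 9 lines: nztqb efl pyxt beyi snjtb ibwb xhcby pjif xco
Hunk 6: at line 1 remove [pyxt,beyi,snjtb] add [vkij,oosfp,zzxkj] -> 9 lines: nztqb efl vkij oosfp zzxkj ibwb xhcby pjif xco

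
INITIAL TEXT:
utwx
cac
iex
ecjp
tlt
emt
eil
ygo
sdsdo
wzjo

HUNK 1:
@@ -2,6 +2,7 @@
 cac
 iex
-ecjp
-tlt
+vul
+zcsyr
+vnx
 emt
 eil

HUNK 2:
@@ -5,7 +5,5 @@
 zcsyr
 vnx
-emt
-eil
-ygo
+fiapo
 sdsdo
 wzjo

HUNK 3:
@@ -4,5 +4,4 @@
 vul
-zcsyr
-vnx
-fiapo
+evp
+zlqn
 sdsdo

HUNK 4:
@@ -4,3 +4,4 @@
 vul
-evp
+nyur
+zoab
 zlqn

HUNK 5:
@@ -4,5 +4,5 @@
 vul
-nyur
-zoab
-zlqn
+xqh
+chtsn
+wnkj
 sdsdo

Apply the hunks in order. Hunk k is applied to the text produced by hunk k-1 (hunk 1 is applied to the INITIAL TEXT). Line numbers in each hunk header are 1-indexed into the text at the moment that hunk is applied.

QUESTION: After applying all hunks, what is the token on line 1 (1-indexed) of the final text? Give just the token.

Answer: utwx

Derivation:
Hunk 1: at line 2 remove [ecjp,tlt] add [vul,zcsyr,vnx] -> 11 lines: utwx cac iex vul zcsyr vnx emt eil ygo sdsdo wzjo
Hunk 2: at line 5 remove [emt,eil,ygo] add [fiapo] -> 9 lines: utwx cac iex vul zcsyr vnx fiapo sdsdo wzjo
Hunk 3: at line 4 remove [zcsyr,vnx,fiapo] add [evp,zlqn] -> 8 lines: utwx cac iex vul evp zlqn sdsdo wzjo
Hunk 4: at line 4 remove [evp] add [nyur,zoab] -> 9 lines: utwx cac iex vul nyur zoab zlqn sdsdo wzjo
Hunk 5: at line 4 remove [nyur,zoab,zlqn] add [xqh,chtsn,wnkj] -> 9 lines: utwx cac iex vul xqh chtsn wnkj sdsdo wzjo
Final line 1: utwx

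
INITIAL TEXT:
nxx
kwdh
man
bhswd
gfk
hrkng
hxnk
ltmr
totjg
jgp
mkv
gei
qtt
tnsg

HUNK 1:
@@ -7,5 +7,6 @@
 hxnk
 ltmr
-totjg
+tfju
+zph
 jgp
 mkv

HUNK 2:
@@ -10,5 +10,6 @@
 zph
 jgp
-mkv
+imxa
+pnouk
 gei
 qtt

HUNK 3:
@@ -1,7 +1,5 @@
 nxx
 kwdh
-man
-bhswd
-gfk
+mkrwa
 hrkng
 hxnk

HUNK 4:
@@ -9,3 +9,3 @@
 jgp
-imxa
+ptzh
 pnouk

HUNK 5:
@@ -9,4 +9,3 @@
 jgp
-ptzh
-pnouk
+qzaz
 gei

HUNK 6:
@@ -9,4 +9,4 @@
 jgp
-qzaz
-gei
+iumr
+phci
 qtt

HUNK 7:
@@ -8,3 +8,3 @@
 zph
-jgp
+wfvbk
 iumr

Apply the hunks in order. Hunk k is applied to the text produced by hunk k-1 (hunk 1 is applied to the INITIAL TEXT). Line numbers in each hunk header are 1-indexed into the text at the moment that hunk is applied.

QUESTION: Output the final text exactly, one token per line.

Hunk 1: at line 7 remove [totjg] add [tfju,zph] -> 15 lines: nxx kwdh man bhswd gfk hrkng hxnk ltmr tfju zph jgp mkv gei qtt tnsg
Hunk 2: at line 10 remove [mkv] add [imxa,pnouk] -> 16 lines: nxx kwdh man bhswd gfk hrkng hxnk ltmr tfju zph jgp imxa pnouk gei qtt tnsg
Hunk 3: at line 1 remove [man,bhswd,gfk] add [mkrwa] -> 14 lines: nxx kwdh mkrwa hrkng hxnk ltmr tfju zph jgp imxa pnouk gei qtt tnsg
Hunk 4: at line 9 remove [imxa] add [ptzh] -> 14 lines: nxx kwdh mkrwa hrkng hxnk ltmr tfju zph jgp ptzh pnouk gei qtt tnsg
Hunk 5: at line 9 remove [ptzh,pnouk] add [qzaz] -> 13 lines: nxx kwdh mkrwa hrkng hxnk ltmr tfju zph jgp qzaz gei qtt tnsg
Hunk 6: at line 9 remove [qzaz,gei] add [iumr,phci] -> 13 lines: nxx kwdh mkrwa hrkng hxnk ltmr tfju zph jgp iumr phci qtt tnsg
Hunk 7: at line 8 remove [jgp] add [wfvbk] -> 13 lines: nxx kwdh mkrwa hrkng hxnk ltmr tfju zph wfvbk iumr phci qtt tnsg

Answer: nxx
kwdh
mkrwa
hrkng
hxnk
ltmr
tfju
zph
wfvbk
iumr
phci
qtt
tnsg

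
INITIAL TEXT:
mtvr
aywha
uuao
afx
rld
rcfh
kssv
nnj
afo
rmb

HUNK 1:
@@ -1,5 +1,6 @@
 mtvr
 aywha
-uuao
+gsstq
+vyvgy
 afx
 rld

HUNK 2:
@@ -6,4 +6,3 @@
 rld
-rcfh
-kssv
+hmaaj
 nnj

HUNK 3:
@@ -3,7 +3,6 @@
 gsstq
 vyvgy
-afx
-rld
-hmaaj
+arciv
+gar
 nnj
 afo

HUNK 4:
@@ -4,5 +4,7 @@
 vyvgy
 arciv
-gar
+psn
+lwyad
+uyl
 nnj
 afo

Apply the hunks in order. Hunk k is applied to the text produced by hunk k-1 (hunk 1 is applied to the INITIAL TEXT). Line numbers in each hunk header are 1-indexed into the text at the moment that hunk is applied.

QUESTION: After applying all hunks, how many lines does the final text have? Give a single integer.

Answer: 11

Derivation:
Hunk 1: at line 1 remove [uuao] add [gsstq,vyvgy] -> 11 lines: mtvr aywha gsstq vyvgy afx rld rcfh kssv nnj afo rmb
Hunk 2: at line 6 remove [rcfh,kssv] add [hmaaj] -> 10 lines: mtvr aywha gsstq vyvgy afx rld hmaaj nnj afo rmb
Hunk 3: at line 3 remove [afx,rld,hmaaj] add [arciv,gar] -> 9 lines: mtvr aywha gsstq vyvgy arciv gar nnj afo rmb
Hunk 4: at line 4 remove [gar] add [psn,lwyad,uyl] -> 11 lines: mtvr aywha gsstq vyvgy arciv psn lwyad uyl nnj afo rmb
Final line count: 11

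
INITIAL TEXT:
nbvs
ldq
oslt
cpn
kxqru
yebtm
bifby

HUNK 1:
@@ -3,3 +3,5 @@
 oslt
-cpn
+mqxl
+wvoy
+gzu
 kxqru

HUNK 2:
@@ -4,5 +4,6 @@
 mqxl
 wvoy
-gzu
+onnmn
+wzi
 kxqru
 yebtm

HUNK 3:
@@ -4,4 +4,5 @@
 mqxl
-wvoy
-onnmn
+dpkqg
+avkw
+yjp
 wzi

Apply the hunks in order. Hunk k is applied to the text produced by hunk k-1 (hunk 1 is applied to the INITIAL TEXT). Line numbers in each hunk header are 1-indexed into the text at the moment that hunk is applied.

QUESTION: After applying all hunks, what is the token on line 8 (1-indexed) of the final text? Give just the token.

Answer: wzi

Derivation:
Hunk 1: at line 3 remove [cpn] add [mqxl,wvoy,gzu] -> 9 lines: nbvs ldq oslt mqxl wvoy gzu kxqru yebtm bifby
Hunk 2: at line 4 remove [gzu] add [onnmn,wzi] -> 10 lines: nbvs ldq oslt mqxl wvoy onnmn wzi kxqru yebtm bifby
Hunk 3: at line 4 remove [wvoy,onnmn] add [dpkqg,avkw,yjp] -> 11 lines: nbvs ldq oslt mqxl dpkqg avkw yjp wzi kxqru yebtm bifby
Final line 8: wzi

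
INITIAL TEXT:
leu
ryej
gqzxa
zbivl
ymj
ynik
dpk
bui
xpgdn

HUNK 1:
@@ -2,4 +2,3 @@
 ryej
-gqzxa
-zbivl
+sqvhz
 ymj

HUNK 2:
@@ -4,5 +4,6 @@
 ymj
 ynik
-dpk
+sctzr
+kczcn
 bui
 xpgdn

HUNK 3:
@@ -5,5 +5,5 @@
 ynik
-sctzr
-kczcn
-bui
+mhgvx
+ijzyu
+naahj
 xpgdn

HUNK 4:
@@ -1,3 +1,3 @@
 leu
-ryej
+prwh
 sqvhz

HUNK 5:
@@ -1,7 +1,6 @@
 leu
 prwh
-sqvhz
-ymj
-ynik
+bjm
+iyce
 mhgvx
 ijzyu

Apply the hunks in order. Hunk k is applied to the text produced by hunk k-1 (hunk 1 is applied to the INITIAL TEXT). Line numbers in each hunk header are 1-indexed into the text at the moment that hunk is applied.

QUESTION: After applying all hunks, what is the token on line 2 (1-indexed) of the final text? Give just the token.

Answer: prwh

Derivation:
Hunk 1: at line 2 remove [gqzxa,zbivl] add [sqvhz] -> 8 lines: leu ryej sqvhz ymj ynik dpk bui xpgdn
Hunk 2: at line 4 remove [dpk] add [sctzr,kczcn] -> 9 lines: leu ryej sqvhz ymj ynik sctzr kczcn bui xpgdn
Hunk 3: at line 5 remove [sctzr,kczcn,bui] add [mhgvx,ijzyu,naahj] -> 9 lines: leu ryej sqvhz ymj ynik mhgvx ijzyu naahj xpgdn
Hunk 4: at line 1 remove [ryej] add [prwh] -> 9 lines: leu prwh sqvhz ymj ynik mhgvx ijzyu naahj xpgdn
Hunk 5: at line 1 remove [sqvhz,ymj,ynik] add [bjm,iyce] -> 8 lines: leu prwh bjm iyce mhgvx ijzyu naahj xpgdn
Final line 2: prwh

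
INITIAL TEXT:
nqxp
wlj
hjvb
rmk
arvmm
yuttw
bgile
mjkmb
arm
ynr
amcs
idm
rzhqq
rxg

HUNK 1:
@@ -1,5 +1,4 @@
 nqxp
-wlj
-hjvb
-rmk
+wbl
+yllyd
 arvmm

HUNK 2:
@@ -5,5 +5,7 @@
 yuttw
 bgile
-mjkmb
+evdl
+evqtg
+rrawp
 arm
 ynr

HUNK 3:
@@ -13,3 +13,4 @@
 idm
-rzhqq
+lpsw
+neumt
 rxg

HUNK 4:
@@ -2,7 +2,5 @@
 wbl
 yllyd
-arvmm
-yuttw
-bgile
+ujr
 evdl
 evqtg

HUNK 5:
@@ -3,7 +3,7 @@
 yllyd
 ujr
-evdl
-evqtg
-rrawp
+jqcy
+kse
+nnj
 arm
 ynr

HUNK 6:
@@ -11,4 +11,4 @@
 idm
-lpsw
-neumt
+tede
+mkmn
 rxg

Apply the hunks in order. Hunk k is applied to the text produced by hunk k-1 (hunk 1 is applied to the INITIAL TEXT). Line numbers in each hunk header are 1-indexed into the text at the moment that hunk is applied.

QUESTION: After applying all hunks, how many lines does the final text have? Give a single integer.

Answer: 14

Derivation:
Hunk 1: at line 1 remove [wlj,hjvb,rmk] add [wbl,yllyd] -> 13 lines: nqxp wbl yllyd arvmm yuttw bgile mjkmb arm ynr amcs idm rzhqq rxg
Hunk 2: at line 5 remove [mjkmb] add [evdl,evqtg,rrawp] -> 15 lines: nqxp wbl yllyd arvmm yuttw bgile evdl evqtg rrawp arm ynr amcs idm rzhqq rxg
Hunk 3: at line 13 remove [rzhqq] add [lpsw,neumt] -> 16 lines: nqxp wbl yllyd arvmm yuttw bgile evdl evqtg rrawp arm ynr amcs idm lpsw neumt rxg
Hunk 4: at line 2 remove [arvmm,yuttw,bgile] add [ujr] -> 14 lines: nqxp wbl yllyd ujr evdl evqtg rrawp arm ynr amcs idm lpsw neumt rxg
Hunk 5: at line 3 remove [evdl,evqtg,rrawp] add [jqcy,kse,nnj] -> 14 lines: nqxp wbl yllyd ujr jqcy kse nnj arm ynr amcs idm lpsw neumt rxg
Hunk 6: at line 11 remove [lpsw,neumt] add [tede,mkmn] -> 14 lines: nqxp wbl yllyd ujr jqcy kse nnj arm ynr amcs idm tede mkmn rxg
Final line count: 14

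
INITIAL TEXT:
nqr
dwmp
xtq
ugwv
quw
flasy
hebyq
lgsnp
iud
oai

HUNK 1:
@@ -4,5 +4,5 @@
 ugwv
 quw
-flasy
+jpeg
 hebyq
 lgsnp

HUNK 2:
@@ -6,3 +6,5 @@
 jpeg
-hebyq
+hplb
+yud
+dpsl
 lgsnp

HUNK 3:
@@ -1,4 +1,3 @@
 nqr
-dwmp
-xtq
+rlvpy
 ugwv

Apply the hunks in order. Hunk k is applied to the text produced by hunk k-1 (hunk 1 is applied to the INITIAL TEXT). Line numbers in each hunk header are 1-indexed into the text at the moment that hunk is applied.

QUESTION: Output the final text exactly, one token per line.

Hunk 1: at line 4 remove [flasy] add [jpeg] -> 10 lines: nqr dwmp xtq ugwv quw jpeg hebyq lgsnp iud oai
Hunk 2: at line 6 remove [hebyq] add [hplb,yud,dpsl] -> 12 lines: nqr dwmp xtq ugwv quw jpeg hplb yud dpsl lgsnp iud oai
Hunk 3: at line 1 remove [dwmp,xtq] add [rlvpy] -> 11 lines: nqr rlvpy ugwv quw jpeg hplb yud dpsl lgsnp iud oai

Answer: nqr
rlvpy
ugwv
quw
jpeg
hplb
yud
dpsl
lgsnp
iud
oai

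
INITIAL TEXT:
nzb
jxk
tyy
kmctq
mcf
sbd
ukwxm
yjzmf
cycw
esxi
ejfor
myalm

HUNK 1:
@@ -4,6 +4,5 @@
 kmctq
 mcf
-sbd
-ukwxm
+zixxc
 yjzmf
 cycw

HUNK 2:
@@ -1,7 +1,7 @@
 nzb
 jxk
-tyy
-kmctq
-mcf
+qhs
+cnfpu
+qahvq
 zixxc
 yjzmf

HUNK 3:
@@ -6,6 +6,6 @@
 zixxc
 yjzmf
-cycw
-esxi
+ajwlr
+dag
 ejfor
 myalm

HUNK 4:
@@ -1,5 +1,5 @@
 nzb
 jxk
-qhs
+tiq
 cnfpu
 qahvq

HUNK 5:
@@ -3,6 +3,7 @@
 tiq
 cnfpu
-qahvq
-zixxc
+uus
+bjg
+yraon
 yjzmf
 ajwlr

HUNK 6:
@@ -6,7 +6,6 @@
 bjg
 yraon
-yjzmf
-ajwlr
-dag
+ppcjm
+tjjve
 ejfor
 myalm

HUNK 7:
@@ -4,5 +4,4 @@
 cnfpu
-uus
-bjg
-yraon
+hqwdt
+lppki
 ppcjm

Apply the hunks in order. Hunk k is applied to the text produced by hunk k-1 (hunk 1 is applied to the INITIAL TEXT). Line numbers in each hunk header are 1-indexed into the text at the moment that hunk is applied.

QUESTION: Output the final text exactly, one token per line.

Hunk 1: at line 4 remove [sbd,ukwxm] add [zixxc] -> 11 lines: nzb jxk tyy kmctq mcf zixxc yjzmf cycw esxi ejfor myalm
Hunk 2: at line 1 remove [tyy,kmctq,mcf] add [qhs,cnfpu,qahvq] -> 11 lines: nzb jxk qhs cnfpu qahvq zixxc yjzmf cycw esxi ejfor myalm
Hunk 3: at line 6 remove [cycw,esxi] add [ajwlr,dag] -> 11 lines: nzb jxk qhs cnfpu qahvq zixxc yjzmf ajwlr dag ejfor myalm
Hunk 4: at line 1 remove [qhs] add [tiq] -> 11 lines: nzb jxk tiq cnfpu qahvq zixxc yjzmf ajwlr dag ejfor myalm
Hunk 5: at line 3 remove [qahvq,zixxc] add [uus,bjg,yraon] -> 12 lines: nzb jxk tiq cnfpu uus bjg yraon yjzmf ajwlr dag ejfor myalm
Hunk 6: at line 6 remove [yjzmf,ajwlr,dag] add [ppcjm,tjjve] -> 11 lines: nzb jxk tiq cnfpu uus bjg yraon ppcjm tjjve ejfor myalm
Hunk 7: at line 4 remove [uus,bjg,yraon] add [hqwdt,lppki] -> 10 lines: nzb jxk tiq cnfpu hqwdt lppki ppcjm tjjve ejfor myalm

Answer: nzb
jxk
tiq
cnfpu
hqwdt
lppki
ppcjm
tjjve
ejfor
myalm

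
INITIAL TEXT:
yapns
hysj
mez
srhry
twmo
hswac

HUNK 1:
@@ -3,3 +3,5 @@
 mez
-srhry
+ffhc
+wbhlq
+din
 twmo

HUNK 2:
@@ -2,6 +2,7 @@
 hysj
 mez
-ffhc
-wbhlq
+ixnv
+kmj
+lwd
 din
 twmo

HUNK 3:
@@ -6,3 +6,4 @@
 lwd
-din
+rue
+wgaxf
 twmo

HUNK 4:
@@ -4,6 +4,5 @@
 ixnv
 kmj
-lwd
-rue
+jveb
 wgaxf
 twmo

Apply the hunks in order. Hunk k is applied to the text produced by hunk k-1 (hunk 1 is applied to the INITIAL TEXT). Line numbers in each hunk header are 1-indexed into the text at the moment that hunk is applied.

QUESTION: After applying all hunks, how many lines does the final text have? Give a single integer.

Hunk 1: at line 3 remove [srhry] add [ffhc,wbhlq,din] -> 8 lines: yapns hysj mez ffhc wbhlq din twmo hswac
Hunk 2: at line 2 remove [ffhc,wbhlq] add [ixnv,kmj,lwd] -> 9 lines: yapns hysj mez ixnv kmj lwd din twmo hswac
Hunk 3: at line 6 remove [din] add [rue,wgaxf] -> 10 lines: yapns hysj mez ixnv kmj lwd rue wgaxf twmo hswac
Hunk 4: at line 4 remove [lwd,rue] add [jveb] -> 9 lines: yapns hysj mez ixnv kmj jveb wgaxf twmo hswac
Final line count: 9

Answer: 9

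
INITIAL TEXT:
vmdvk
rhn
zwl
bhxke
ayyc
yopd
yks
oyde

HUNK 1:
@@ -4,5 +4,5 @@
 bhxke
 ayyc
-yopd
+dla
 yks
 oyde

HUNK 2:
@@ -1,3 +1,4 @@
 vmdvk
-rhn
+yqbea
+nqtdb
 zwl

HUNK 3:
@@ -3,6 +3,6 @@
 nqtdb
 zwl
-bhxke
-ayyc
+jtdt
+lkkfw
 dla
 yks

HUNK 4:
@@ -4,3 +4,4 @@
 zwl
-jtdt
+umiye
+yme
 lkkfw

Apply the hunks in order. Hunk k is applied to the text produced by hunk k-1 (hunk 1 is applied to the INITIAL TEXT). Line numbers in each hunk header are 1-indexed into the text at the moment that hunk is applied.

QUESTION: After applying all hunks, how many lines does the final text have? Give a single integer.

Answer: 10

Derivation:
Hunk 1: at line 4 remove [yopd] add [dla] -> 8 lines: vmdvk rhn zwl bhxke ayyc dla yks oyde
Hunk 2: at line 1 remove [rhn] add [yqbea,nqtdb] -> 9 lines: vmdvk yqbea nqtdb zwl bhxke ayyc dla yks oyde
Hunk 3: at line 3 remove [bhxke,ayyc] add [jtdt,lkkfw] -> 9 lines: vmdvk yqbea nqtdb zwl jtdt lkkfw dla yks oyde
Hunk 4: at line 4 remove [jtdt] add [umiye,yme] -> 10 lines: vmdvk yqbea nqtdb zwl umiye yme lkkfw dla yks oyde
Final line count: 10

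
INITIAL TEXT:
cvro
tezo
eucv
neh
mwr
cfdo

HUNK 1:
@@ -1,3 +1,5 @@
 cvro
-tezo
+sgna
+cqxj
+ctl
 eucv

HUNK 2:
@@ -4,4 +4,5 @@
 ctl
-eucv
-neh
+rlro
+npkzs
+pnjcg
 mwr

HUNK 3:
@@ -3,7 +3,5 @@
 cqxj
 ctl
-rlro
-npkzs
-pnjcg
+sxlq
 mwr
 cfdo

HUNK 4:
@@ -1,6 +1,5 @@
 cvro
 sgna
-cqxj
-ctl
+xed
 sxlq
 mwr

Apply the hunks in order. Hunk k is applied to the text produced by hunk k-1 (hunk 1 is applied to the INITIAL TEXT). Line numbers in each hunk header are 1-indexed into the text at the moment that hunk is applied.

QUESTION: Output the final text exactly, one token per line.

Hunk 1: at line 1 remove [tezo] add [sgna,cqxj,ctl] -> 8 lines: cvro sgna cqxj ctl eucv neh mwr cfdo
Hunk 2: at line 4 remove [eucv,neh] add [rlro,npkzs,pnjcg] -> 9 lines: cvro sgna cqxj ctl rlro npkzs pnjcg mwr cfdo
Hunk 3: at line 3 remove [rlro,npkzs,pnjcg] add [sxlq] -> 7 lines: cvro sgna cqxj ctl sxlq mwr cfdo
Hunk 4: at line 1 remove [cqxj,ctl] add [xed] -> 6 lines: cvro sgna xed sxlq mwr cfdo

Answer: cvro
sgna
xed
sxlq
mwr
cfdo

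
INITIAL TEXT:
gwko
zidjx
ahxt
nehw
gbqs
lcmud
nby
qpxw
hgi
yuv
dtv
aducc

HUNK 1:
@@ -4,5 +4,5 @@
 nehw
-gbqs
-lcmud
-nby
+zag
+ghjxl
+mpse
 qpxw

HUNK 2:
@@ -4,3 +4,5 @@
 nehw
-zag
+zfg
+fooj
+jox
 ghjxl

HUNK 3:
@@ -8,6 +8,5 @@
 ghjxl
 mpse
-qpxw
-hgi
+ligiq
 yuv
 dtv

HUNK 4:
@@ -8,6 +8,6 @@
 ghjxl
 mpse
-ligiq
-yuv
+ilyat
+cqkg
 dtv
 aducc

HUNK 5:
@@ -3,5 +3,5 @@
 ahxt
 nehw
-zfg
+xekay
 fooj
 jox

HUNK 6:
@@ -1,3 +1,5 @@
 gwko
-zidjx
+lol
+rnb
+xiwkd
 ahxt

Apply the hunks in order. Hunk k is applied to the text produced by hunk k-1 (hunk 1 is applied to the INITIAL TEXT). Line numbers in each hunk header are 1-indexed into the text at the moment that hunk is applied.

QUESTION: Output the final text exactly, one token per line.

Answer: gwko
lol
rnb
xiwkd
ahxt
nehw
xekay
fooj
jox
ghjxl
mpse
ilyat
cqkg
dtv
aducc

Derivation:
Hunk 1: at line 4 remove [gbqs,lcmud,nby] add [zag,ghjxl,mpse] -> 12 lines: gwko zidjx ahxt nehw zag ghjxl mpse qpxw hgi yuv dtv aducc
Hunk 2: at line 4 remove [zag] add [zfg,fooj,jox] -> 14 lines: gwko zidjx ahxt nehw zfg fooj jox ghjxl mpse qpxw hgi yuv dtv aducc
Hunk 3: at line 8 remove [qpxw,hgi] add [ligiq] -> 13 lines: gwko zidjx ahxt nehw zfg fooj jox ghjxl mpse ligiq yuv dtv aducc
Hunk 4: at line 8 remove [ligiq,yuv] add [ilyat,cqkg] -> 13 lines: gwko zidjx ahxt nehw zfg fooj jox ghjxl mpse ilyat cqkg dtv aducc
Hunk 5: at line 3 remove [zfg] add [xekay] -> 13 lines: gwko zidjx ahxt nehw xekay fooj jox ghjxl mpse ilyat cqkg dtv aducc
Hunk 6: at line 1 remove [zidjx] add [lol,rnb,xiwkd] -> 15 lines: gwko lol rnb xiwkd ahxt nehw xekay fooj jox ghjxl mpse ilyat cqkg dtv aducc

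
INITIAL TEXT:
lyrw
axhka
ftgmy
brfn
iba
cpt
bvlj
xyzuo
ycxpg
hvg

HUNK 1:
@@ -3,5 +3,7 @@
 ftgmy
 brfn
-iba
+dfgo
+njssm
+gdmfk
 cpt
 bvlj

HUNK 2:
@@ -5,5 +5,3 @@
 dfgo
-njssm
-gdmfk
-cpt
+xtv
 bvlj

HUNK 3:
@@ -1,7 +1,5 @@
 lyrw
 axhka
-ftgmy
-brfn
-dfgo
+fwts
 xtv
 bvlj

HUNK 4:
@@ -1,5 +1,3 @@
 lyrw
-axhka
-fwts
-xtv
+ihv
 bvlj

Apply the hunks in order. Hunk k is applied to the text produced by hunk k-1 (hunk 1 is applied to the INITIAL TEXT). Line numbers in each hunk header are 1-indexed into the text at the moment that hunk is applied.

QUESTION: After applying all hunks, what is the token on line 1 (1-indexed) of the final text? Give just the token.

Answer: lyrw

Derivation:
Hunk 1: at line 3 remove [iba] add [dfgo,njssm,gdmfk] -> 12 lines: lyrw axhka ftgmy brfn dfgo njssm gdmfk cpt bvlj xyzuo ycxpg hvg
Hunk 2: at line 5 remove [njssm,gdmfk,cpt] add [xtv] -> 10 lines: lyrw axhka ftgmy brfn dfgo xtv bvlj xyzuo ycxpg hvg
Hunk 3: at line 1 remove [ftgmy,brfn,dfgo] add [fwts] -> 8 lines: lyrw axhka fwts xtv bvlj xyzuo ycxpg hvg
Hunk 4: at line 1 remove [axhka,fwts,xtv] add [ihv] -> 6 lines: lyrw ihv bvlj xyzuo ycxpg hvg
Final line 1: lyrw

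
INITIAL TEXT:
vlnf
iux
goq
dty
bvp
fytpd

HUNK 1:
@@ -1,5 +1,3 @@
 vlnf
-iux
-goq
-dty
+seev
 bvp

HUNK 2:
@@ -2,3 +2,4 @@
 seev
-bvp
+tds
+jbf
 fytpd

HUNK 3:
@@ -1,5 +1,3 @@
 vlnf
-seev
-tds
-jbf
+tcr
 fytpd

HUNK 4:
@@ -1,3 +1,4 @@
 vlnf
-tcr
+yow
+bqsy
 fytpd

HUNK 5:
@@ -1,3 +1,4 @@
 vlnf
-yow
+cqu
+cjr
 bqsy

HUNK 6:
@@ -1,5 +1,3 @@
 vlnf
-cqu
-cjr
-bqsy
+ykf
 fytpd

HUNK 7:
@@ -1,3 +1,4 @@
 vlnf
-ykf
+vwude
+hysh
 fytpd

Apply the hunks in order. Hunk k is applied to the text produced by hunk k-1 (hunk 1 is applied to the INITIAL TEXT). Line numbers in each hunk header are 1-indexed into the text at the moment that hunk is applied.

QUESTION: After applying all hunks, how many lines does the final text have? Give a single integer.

Answer: 4

Derivation:
Hunk 1: at line 1 remove [iux,goq,dty] add [seev] -> 4 lines: vlnf seev bvp fytpd
Hunk 2: at line 2 remove [bvp] add [tds,jbf] -> 5 lines: vlnf seev tds jbf fytpd
Hunk 3: at line 1 remove [seev,tds,jbf] add [tcr] -> 3 lines: vlnf tcr fytpd
Hunk 4: at line 1 remove [tcr] add [yow,bqsy] -> 4 lines: vlnf yow bqsy fytpd
Hunk 5: at line 1 remove [yow] add [cqu,cjr] -> 5 lines: vlnf cqu cjr bqsy fytpd
Hunk 6: at line 1 remove [cqu,cjr,bqsy] add [ykf] -> 3 lines: vlnf ykf fytpd
Hunk 7: at line 1 remove [ykf] add [vwude,hysh] -> 4 lines: vlnf vwude hysh fytpd
Final line count: 4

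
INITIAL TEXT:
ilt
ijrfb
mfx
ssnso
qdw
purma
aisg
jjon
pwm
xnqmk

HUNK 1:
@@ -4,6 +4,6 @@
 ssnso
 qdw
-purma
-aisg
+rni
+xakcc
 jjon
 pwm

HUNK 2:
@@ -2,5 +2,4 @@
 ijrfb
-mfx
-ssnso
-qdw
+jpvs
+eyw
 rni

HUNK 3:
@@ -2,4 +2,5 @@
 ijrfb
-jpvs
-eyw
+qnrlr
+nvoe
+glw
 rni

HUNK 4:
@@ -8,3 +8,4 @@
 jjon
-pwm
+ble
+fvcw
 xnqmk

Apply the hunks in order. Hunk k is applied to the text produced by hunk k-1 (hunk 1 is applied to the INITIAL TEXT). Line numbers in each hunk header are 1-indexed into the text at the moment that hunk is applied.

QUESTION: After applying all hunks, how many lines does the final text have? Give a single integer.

Answer: 11

Derivation:
Hunk 1: at line 4 remove [purma,aisg] add [rni,xakcc] -> 10 lines: ilt ijrfb mfx ssnso qdw rni xakcc jjon pwm xnqmk
Hunk 2: at line 2 remove [mfx,ssnso,qdw] add [jpvs,eyw] -> 9 lines: ilt ijrfb jpvs eyw rni xakcc jjon pwm xnqmk
Hunk 3: at line 2 remove [jpvs,eyw] add [qnrlr,nvoe,glw] -> 10 lines: ilt ijrfb qnrlr nvoe glw rni xakcc jjon pwm xnqmk
Hunk 4: at line 8 remove [pwm] add [ble,fvcw] -> 11 lines: ilt ijrfb qnrlr nvoe glw rni xakcc jjon ble fvcw xnqmk
Final line count: 11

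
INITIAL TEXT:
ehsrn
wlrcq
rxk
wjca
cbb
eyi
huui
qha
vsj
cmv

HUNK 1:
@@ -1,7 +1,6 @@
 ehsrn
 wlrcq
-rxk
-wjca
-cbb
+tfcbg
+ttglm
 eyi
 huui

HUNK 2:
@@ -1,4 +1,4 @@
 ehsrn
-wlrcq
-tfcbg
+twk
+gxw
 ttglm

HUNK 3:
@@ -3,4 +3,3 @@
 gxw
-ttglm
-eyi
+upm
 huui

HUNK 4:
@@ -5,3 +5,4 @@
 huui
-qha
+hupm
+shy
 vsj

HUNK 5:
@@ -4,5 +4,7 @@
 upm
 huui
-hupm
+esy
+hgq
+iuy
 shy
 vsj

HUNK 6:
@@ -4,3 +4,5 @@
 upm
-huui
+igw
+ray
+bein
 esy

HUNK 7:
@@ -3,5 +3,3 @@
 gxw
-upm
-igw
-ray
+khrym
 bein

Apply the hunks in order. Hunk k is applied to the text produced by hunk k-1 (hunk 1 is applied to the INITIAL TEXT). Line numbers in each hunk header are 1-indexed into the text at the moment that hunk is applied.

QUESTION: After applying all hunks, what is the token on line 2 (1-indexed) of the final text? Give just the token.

Hunk 1: at line 1 remove [rxk,wjca,cbb] add [tfcbg,ttglm] -> 9 lines: ehsrn wlrcq tfcbg ttglm eyi huui qha vsj cmv
Hunk 2: at line 1 remove [wlrcq,tfcbg] add [twk,gxw] -> 9 lines: ehsrn twk gxw ttglm eyi huui qha vsj cmv
Hunk 3: at line 3 remove [ttglm,eyi] add [upm] -> 8 lines: ehsrn twk gxw upm huui qha vsj cmv
Hunk 4: at line 5 remove [qha] add [hupm,shy] -> 9 lines: ehsrn twk gxw upm huui hupm shy vsj cmv
Hunk 5: at line 4 remove [hupm] add [esy,hgq,iuy] -> 11 lines: ehsrn twk gxw upm huui esy hgq iuy shy vsj cmv
Hunk 6: at line 4 remove [huui] add [igw,ray,bein] -> 13 lines: ehsrn twk gxw upm igw ray bein esy hgq iuy shy vsj cmv
Hunk 7: at line 3 remove [upm,igw,ray] add [khrym] -> 11 lines: ehsrn twk gxw khrym bein esy hgq iuy shy vsj cmv
Final line 2: twk

Answer: twk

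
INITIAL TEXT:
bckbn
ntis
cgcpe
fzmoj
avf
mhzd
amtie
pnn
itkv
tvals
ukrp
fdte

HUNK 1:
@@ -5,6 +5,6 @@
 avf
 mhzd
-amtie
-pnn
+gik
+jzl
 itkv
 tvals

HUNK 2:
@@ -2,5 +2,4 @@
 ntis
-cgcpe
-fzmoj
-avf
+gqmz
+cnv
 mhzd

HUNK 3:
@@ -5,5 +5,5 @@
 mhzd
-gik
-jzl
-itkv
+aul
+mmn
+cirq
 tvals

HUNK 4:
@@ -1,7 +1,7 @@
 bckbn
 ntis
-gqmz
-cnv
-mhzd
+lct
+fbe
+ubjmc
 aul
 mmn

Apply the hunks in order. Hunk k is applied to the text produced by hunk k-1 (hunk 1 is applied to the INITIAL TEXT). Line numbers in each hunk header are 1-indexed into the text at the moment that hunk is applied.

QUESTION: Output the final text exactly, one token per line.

Hunk 1: at line 5 remove [amtie,pnn] add [gik,jzl] -> 12 lines: bckbn ntis cgcpe fzmoj avf mhzd gik jzl itkv tvals ukrp fdte
Hunk 2: at line 2 remove [cgcpe,fzmoj,avf] add [gqmz,cnv] -> 11 lines: bckbn ntis gqmz cnv mhzd gik jzl itkv tvals ukrp fdte
Hunk 3: at line 5 remove [gik,jzl,itkv] add [aul,mmn,cirq] -> 11 lines: bckbn ntis gqmz cnv mhzd aul mmn cirq tvals ukrp fdte
Hunk 4: at line 1 remove [gqmz,cnv,mhzd] add [lct,fbe,ubjmc] -> 11 lines: bckbn ntis lct fbe ubjmc aul mmn cirq tvals ukrp fdte

Answer: bckbn
ntis
lct
fbe
ubjmc
aul
mmn
cirq
tvals
ukrp
fdte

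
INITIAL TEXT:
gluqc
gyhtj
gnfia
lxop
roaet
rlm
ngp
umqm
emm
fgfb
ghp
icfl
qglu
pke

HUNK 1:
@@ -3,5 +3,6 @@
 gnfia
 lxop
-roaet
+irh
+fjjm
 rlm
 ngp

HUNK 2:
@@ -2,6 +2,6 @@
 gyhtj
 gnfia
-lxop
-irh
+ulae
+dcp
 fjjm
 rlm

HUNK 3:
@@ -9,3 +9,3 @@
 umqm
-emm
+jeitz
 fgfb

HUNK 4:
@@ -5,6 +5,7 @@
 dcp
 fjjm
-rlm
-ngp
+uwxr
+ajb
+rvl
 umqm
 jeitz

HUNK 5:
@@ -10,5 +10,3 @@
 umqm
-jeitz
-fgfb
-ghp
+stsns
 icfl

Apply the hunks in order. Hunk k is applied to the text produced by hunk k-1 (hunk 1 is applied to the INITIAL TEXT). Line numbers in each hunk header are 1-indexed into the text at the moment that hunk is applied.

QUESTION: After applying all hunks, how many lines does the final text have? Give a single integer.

Answer: 14

Derivation:
Hunk 1: at line 3 remove [roaet] add [irh,fjjm] -> 15 lines: gluqc gyhtj gnfia lxop irh fjjm rlm ngp umqm emm fgfb ghp icfl qglu pke
Hunk 2: at line 2 remove [lxop,irh] add [ulae,dcp] -> 15 lines: gluqc gyhtj gnfia ulae dcp fjjm rlm ngp umqm emm fgfb ghp icfl qglu pke
Hunk 3: at line 9 remove [emm] add [jeitz] -> 15 lines: gluqc gyhtj gnfia ulae dcp fjjm rlm ngp umqm jeitz fgfb ghp icfl qglu pke
Hunk 4: at line 5 remove [rlm,ngp] add [uwxr,ajb,rvl] -> 16 lines: gluqc gyhtj gnfia ulae dcp fjjm uwxr ajb rvl umqm jeitz fgfb ghp icfl qglu pke
Hunk 5: at line 10 remove [jeitz,fgfb,ghp] add [stsns] -> 14 lines: gluqc gyhtj gnfia ulae dcp fjjm uwxr ajb rvl umqm stsns icfl qglu pke
Final line count: 14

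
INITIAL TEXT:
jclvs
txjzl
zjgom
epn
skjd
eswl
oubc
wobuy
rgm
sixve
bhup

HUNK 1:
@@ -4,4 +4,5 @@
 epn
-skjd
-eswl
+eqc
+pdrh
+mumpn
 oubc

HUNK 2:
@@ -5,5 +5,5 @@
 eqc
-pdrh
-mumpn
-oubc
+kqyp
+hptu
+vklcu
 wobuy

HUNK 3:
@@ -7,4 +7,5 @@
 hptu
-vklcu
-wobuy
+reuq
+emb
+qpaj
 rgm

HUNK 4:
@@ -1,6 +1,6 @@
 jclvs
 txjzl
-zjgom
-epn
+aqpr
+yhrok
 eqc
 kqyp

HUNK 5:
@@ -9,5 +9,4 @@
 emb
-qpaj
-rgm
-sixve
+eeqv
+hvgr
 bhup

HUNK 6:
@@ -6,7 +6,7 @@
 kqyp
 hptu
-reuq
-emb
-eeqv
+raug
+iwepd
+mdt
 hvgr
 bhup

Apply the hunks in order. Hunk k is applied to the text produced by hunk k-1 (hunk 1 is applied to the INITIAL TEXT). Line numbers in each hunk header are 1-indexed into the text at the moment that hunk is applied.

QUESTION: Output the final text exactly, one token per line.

Answer: jclvs
txjzl
aqpr
yhrok
eqc
kqyp
hptu
raug
iwepd
mdt
hvgr
bhup

Derivation:
Hunk 1: at line 4 remove [skjd,eswl] add [eqc,pdrh,mumpn] -> 12 lines: jclvs txjzl zjgom epn eqc pdrh mumpn oubc wobuy rgm sixve bhup
Hunk 2: at line 5 remove [pdrh,mumpn,oubc] add [kqyp,hptu,vklcu] -> 12 lines: jclvs txjzl zjgom epn eqc kqyp hptu vklcu wobuy rgm sixve bhup
Hunk 3: at line 7 remove [vklcu,wobuy] add [reuq,emb,qpaj] -> 13 lines: jclvs txjzl zjgom epn eqc kqyp hptu reuq emb qpaj rgm sixve bhup
Hunk 4: at line 1 remove [zjgom,epn] add [aqpr,yhrok] -> 13 lines: jclvs txjzl aqpr yhrok eqc kqyp hptu reuq emb qpaj rgm sixve bhup
Hunk 5: at line 9 remove [qpaj,rgm,sixve] add [eeqv,hvgr] -> 12 lines: jclvs txjzl aqpr yhrok eqc kqyp hptu reuq emb eeqv hvgr bhup
Hunk 6: at line 6 remove [reuq,emb,eeqv] add [raug,iwepd,mdt] -> 12 lines: jclvs txjzl aqpr yhrok eqc kqyp hptu raug iwepd mdt hvgr bhup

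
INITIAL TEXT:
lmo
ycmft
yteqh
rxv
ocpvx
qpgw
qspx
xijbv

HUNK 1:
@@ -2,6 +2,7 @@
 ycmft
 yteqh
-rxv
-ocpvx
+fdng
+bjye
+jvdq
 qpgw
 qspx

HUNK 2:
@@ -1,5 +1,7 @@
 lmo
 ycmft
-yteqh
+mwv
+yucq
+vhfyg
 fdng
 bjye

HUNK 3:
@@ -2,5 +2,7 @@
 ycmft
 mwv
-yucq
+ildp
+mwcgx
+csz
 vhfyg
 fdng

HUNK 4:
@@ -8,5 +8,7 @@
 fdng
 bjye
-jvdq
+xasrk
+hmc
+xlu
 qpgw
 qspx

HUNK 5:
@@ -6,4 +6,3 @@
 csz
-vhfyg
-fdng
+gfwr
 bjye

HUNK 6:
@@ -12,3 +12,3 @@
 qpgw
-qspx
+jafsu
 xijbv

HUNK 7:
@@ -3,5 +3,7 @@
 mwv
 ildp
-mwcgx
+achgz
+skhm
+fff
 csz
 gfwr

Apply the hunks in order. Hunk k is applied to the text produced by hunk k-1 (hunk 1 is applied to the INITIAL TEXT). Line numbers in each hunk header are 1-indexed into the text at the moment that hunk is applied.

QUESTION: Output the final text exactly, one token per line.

Answer: lmo
ycmft
mwv
ildp
achgz
skhm
fff
csz
gfwr
bjye
xasrk
hmc
xlu
qpgw
jafsu
xijbv

Derivation:
Hunk 1: at line 2 remove [rxv,ocpvx] add [fdng,bjye,jvdq] -> 9 lines: lmo ycmft yteqh fdng bjye jvdq qpgw qspx xijbv
Hunk 2: at line 1 remove [yteqh] add [mwv,yucq,vhfyg] -> 11 lines: lmo ycmft mwv yucq vhfyg fdng bjye jvdq qpgw qspx xijbv
Hunk 3: at line 2 remove [yucq] add [ildp,mwcgx,csz] -> 13 lines: lmo ycmft mwv ildp mwcgx csz vhfyg fdng bjye jvdq qpgw qspx xijbv
Hunk 4: at line 8 remove [jvdq] add [xasrk,hmc,xlu] -> 15 lines: lmo ycmft mwv ildp mwcgx csz vhfyg fdng bjye xasrk hmc xlu qpgw qspx xijbv
Hunk 5: at line 6 remove [vhfyg,fdng] add [gfwr] -> 14 lines: lmo ycmft mwv ildp mwcgx csz gfwr bjye xasrk hmc xlu qpgw qspx xijbv
Hunk 6: at line 12 remove [qspx] add [jafsu] -> 14 lines: lmo ycmft mwv ildp mwcgx csz gfwr bjye xasrk hmc xlu qpgw jafsu xijbv
Hunk 7: at line 3 remove [mwcgx] add [achgz,skhm,fff] -> 16 lines: lmo ycmft mwv ildp achgz skhm fff csz gfwr bjye xasrk hmc xlu qpgw jafsu xijbv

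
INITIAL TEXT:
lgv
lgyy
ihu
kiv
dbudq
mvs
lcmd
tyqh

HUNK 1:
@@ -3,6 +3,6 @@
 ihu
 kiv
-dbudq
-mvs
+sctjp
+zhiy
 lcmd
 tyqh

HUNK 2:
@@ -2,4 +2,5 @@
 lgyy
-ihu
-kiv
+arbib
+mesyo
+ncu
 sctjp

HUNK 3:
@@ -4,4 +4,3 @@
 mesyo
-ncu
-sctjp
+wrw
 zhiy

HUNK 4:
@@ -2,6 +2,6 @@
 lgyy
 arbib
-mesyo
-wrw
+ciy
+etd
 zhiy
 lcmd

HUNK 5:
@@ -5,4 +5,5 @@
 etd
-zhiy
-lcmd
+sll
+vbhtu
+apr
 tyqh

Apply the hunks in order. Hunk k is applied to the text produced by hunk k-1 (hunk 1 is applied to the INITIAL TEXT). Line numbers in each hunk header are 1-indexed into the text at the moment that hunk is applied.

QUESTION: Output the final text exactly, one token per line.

Answer: lgv
lgyy
arbib
ciy
etd
sll
vbhtu
apr
tyqh

Derivation:
Hunk 1: at line 3 remove [dbudq,mvs] add [sctjp,zhiy] -> 8 lines: lgv lgyy ihu kiv sctjp zhiy lcmd tyqh
Hunk 2: at line 2 remove [ihu,kiv] add [arbib,mesyo,ncu] -> 9 lines: lgv lgyy arbib mesyo ncu sctjp zhiy lcmd tyqh
Hunk 3: at line 4 remove [ncu,sctjp] add [wrw] -> 8 lines: lgv lgyy arbib mesyo wrw zhiy lcmd tyqh
Hunk 4: at line 2 remove [mesyo,wrw] add [ciy,etd] -> 8 lines: lgv lgyy arbib ciy etd zhiy lcmd tyqh
Hunk 5: at line 5 remove [zhiy,lcmd] add [sll,vbhtu,apr] -> 9 lines: lgv lgyy arbib ciy etd sll vbhtu apr tyqh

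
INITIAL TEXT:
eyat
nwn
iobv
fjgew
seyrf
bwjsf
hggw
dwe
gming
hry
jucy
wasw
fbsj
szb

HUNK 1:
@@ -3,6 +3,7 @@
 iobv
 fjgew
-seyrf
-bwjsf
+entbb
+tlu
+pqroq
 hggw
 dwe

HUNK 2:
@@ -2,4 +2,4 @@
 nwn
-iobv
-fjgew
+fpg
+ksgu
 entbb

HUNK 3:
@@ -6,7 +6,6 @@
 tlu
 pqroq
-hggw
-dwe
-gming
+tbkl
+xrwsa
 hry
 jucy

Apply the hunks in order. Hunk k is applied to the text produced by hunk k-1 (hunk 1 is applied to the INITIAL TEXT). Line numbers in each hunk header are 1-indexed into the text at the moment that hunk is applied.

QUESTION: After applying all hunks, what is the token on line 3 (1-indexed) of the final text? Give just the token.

Hunk 1: at line 3 remove [seyrf,bwjsf] add [entbb,tlu,pqroq] -> 15 lines: eyat nwn iobv fjgew entbb tlu pqroq hggw dwe gming hry jucy wasw fbsj szb
Hunk 2: at line 2 remove [iobv,fjgew] add [fpg,ksgu] -> 15 lines: eyat nwn fpg ksgu entbb tlu pqroq hggw dwe gming hry jucy wasw fbsj szb
Hunk 3: at line 6 remove [hggw,dwe,gming] add [tbkl,xrwsa] -> 14 lines: eyat nwn fpg ksgu entbb tlu pqroq tbkl xrwsa hry jucy wasw fbsj szb
Final line 3: fpg

Answer: fpg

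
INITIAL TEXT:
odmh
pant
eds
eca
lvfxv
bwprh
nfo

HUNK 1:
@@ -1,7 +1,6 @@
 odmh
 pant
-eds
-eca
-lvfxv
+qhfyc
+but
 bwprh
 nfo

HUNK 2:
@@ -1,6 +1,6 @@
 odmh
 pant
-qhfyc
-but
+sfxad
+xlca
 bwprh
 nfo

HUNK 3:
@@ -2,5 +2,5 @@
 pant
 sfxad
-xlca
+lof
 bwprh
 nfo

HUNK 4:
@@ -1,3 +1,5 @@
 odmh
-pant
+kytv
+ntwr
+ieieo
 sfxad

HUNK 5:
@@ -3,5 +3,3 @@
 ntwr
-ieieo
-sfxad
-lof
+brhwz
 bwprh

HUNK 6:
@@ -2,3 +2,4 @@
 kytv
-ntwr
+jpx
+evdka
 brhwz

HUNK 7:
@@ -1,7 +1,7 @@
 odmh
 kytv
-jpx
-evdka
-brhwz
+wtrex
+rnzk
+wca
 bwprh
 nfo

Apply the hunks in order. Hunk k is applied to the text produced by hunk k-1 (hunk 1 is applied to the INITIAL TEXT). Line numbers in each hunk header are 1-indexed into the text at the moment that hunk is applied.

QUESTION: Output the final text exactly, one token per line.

Hunk 1: at line 1 remove [eds,eca,lvfxv] add [qhfyc,but] -> 6 lines: odmh pant qhfyc but bwprh nfo
Hunk 2: at line 1 remove [qhfyc,but] add [sfxad,xlca] -> 6 lines: odmh pant sfxad xlca bwprh nfo
Hunk 3: at line 2 remove [xlca] add [lof] -> 6 lines: odmh pant sfxad lof bwprh nfo
Hunk 4: at line 1 remove [pant] add [kytv,ntwr,ieieo] -> 8 lines: odmh kytv ntwr ieieo sfxad lof bwprh nfo
Hunk 5: at line 3 remove [ieieo,sfxad,lof] add [brhwz] -> 6 lines: odmh kytv ntwr brhwz bwprh nfo
Hunk 6: at line 2 remove [ntwr] add [jpx,evdka] -> 7 lines: odmh kytv jpx evdka brhwz bwprh nfo
Hunk 7: at line 1 remove [jpx,evdka,brhwz] add [wtrex,rnzk,wca] -> 7 lines: odmh kytv wtrex rnzk wca bwprh nfo

Answer: odmh
kytv
wtrex
rnzk
wca
bwprh
nfo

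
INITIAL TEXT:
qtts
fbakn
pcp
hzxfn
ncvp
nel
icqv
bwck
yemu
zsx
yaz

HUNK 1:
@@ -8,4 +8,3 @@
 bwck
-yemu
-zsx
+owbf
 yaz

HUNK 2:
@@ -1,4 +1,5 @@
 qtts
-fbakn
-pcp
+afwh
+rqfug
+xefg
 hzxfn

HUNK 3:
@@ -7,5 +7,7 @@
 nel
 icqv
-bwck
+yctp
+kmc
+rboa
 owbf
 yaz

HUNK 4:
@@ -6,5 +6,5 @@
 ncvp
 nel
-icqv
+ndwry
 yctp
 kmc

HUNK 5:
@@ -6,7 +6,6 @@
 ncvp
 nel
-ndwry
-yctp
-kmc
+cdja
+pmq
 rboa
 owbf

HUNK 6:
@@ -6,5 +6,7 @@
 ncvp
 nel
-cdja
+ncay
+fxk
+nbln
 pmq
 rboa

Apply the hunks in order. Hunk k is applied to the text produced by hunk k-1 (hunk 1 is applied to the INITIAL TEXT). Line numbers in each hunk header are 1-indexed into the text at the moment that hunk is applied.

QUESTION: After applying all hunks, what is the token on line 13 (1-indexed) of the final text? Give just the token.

Answer: owbf

Derivation:
Hunk 1: at line 8 remove [yemu,zsx] add [owbf] -> 10 lines: qtts fbakn pcp hzxfn ncvp nel icqv bwck owbf yaz
Hunk 2: at line 1 remove [fbakn,pcp] add [afwh,rqfug,xefg] -> 11 lines: qtts afwh rqfug xefg hzxfn ncvp nel icqv bwck owbf yaz
Hunk 3: at line 7 remove [bwck] add [yctp,kmc,rboa] -> 13 lines: qtts afwh rqfug xefg hzxfn ncvp nel icqv yctp kmc rboa owbf yaz
Hunk 4: at line 6 remove [icqv] add [ndwry] -> 13 lines: qtts afwh rqfug xefg hzxfn ncvp nel ndwry yctp kmc rboa owbf yaz
Hunk 5: at line 6 remove [ndwry,yctp,kmc] add [cdja,pmq] -> 12 lines: qtts afwh rqfug xefg hzxfn ncvp nel cdja pmq rboa owbf yaz
Hunk 6: at line 6 remove [cdja] add [ncay,fxk,nbln] -> 14 lines: qtts afwh rqfug xefg hzxfn ncvp nel ncay fxk nbln pmq rboa owbf yaz
Final line 13: owbf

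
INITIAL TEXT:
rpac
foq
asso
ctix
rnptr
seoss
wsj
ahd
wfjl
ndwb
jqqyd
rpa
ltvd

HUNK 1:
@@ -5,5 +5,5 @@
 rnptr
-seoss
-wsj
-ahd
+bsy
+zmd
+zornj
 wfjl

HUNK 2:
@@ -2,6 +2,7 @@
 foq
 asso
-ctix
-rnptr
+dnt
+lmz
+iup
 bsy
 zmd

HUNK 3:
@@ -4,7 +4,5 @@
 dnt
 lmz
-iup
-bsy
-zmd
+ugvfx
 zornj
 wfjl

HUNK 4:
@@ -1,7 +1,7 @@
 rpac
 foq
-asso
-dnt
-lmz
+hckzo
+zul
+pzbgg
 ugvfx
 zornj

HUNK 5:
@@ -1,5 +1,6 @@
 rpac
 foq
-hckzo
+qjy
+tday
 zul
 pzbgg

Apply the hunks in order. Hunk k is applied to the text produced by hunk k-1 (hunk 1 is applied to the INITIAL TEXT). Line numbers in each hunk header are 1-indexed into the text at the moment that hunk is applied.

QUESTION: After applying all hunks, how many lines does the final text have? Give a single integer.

Hunk 1: at line 5 remove [seoss,wsj,ahd] add [bsy,zmd,zornj] -> 13 lines: rpac foq asso ctix rnptr bsy zmd zornj wfjl ndwb jqqyd rpa ltvd
Hunk 2: at line 2 remove [ctix,rnptr] add [dnt,lmz,iup] -> 14 lines: rpac foq asso dnt lmz iup bsy zmd zornj wfjl ndwb jqqyd rpa ltvd
Hunk 3: at line 4 remove [iup,bsy,zmd] add [ugvfx] -> 12 lines: rpac foq asso dnt lmz ugvfx zornj wfjl ndwb jqqyd rpa ltvd
Hunk 4: at line 1 remove [asso,dnt,lmz] add [hckzo,zul,pzbgg] -> 12 lines: rpac foq hckzo zul pzbgg ugvfx zornj wfjl ndwb jqqyd rpa ltvd
Hunk 5: at line 1 remove [hckzo] add [qjy,tday] -> 13 lines: rpac foq qjy tday zul pzbgg ugvfx zornj wfjl ndwb jqqyd rpa ltvd
Final line count: 13

Answer: 13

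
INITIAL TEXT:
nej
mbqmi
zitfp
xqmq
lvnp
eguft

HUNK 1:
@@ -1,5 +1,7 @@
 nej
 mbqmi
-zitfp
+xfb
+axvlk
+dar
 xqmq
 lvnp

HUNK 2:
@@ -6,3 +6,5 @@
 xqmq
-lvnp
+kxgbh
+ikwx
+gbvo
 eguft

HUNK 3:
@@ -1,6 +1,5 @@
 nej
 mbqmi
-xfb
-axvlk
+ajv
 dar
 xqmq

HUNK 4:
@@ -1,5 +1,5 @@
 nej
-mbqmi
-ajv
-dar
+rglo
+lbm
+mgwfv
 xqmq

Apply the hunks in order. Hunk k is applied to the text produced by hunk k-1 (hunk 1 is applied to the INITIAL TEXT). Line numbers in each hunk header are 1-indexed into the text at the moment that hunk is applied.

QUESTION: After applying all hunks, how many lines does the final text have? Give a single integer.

Answer: 9

Derivation:
Hunk 1: at line 1 remove [zitfp] add [xfb,axvlk,dar] -> 8 lines: nej mbqmi xfb axvlk dar xqmq lvnp eguft
Hunk 2: at line 6 remove [lvnp] add [kxgbh,ikwx,gbvo] -> 10 lines: nej mbqmi xfb axvlk dar xqmq kxgbh ikwx gbvo eguft
Hunk 3: at line 1 remove [xfb,axvlk] add [ajv] -> 9 lines: nej mbqmi ajv dar xqmq kxgbh ikwx gbvo eguft
Hunk 4: at line 1 remove [mbqmi,ajv,dar] add [rglo,lbm,mgwfv] -> 9 lines: nej rglo lbm mgwfv xqmq kxgbh ikwx gbvo eguft
Final line count: 9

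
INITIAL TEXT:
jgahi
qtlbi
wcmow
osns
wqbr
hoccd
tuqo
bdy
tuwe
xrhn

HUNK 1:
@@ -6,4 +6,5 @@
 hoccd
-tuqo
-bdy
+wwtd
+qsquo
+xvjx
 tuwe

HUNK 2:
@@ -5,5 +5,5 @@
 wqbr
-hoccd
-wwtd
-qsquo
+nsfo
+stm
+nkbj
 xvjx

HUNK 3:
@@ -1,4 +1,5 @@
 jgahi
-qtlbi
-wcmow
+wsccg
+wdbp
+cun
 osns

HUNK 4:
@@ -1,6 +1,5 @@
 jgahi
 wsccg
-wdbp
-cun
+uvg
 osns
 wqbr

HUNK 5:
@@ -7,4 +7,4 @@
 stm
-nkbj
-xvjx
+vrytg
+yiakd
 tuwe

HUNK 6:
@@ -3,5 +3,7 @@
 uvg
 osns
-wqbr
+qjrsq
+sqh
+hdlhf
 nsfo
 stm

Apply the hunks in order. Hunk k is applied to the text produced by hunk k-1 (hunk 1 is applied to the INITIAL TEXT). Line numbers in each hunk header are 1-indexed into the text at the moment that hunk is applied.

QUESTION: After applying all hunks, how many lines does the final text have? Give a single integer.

Answer: 13

Derivation:
Hunk 1: at line 6 remove [tuqo,bdy] add [wwtd,qsquo,xvjx] -> 11 lines: jgahi qtlbi wcmow osns wqbr hoccd wwtd qsquo xvjx tuwe xrhn
Hunk 2: at line 5 remove [hoccd,wwtd,qsquo] add [nsfo,stm,nkbj] -> 11 lines: jgahi qtlbi wcmow osns wqbr nsfo stm nkbj xvjx tuwe xrhn
Hunk 3: at line 1 remove [qtlbi,wcmow] add [wsccg,wdbp,cun] -> 12 lines: jgahi wsccg wdbp cun osns wqbr nsfo stm nkbj xvjx tuwe xrhn
Hunk 4: at line 1 remove [wdbp,cun] add [uvg] -> 11 lines: jgahi wsccg uvg osns wqbr nsfo stm nkbj xvjx tuwe xrhn
Hunk 5: at line 7 remove [nkbj,xvjx] add [vrytg,yiakd] -> 11 lines: jgahi wsccg uvg osns wqbr nsfo stm vrytg yiakd tuwe xrhn
Hunk 6: at line 3 remove [wqbr] add [qjrsq,sqh,hdlhf] -> 13 lines: jgahi wsccg uvg osns qjrsq sqh hdlhf nsfo stm vrytg yiakd tuwe xrhn
Final line count: 13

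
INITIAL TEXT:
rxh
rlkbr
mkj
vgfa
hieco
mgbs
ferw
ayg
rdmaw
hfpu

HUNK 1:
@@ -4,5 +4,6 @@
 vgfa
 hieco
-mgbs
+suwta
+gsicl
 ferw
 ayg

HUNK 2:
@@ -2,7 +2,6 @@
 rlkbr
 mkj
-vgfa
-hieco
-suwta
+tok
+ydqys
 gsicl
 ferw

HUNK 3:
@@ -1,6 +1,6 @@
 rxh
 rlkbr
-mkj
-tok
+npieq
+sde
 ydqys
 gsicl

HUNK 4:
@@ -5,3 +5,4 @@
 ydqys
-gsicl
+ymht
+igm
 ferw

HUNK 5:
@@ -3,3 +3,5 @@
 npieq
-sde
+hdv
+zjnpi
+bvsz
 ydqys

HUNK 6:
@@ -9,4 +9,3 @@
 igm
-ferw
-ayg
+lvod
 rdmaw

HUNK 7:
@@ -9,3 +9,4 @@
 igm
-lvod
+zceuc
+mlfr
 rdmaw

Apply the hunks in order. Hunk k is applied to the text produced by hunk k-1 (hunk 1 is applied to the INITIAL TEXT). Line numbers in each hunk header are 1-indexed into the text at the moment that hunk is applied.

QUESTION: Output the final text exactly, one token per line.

Answer: rxh
rlkbr
npieq
hdv
zjnpi
bvsz
ydqys
ymht
igm
zceuc
mlfr
rdmaw
hfpu

Derivation:
Hunk 1: at line 4 remove [mgbs] add [suwta,gsicl] -> 11 lines: rxh rlkbr mkj vgfa hieco suwta gsicl ferw ayg rdmaw hfpu
Hunk 2: at line 2 remove [vgfa,hieco,suwta] add [tok,ydqys] -> 10 lines: rxh rlkbr mkj tok ydqys gsicl ferw ayg rdmaw hfpu
Hunk 3: at line 1 remove [mkj,tok] add [npieq,sde] -> 10 lines: rxh rlkbr npieq sde ydqys gsicl ferw ayg rdmaw hfpu
Hunk 4: at line 5 remove [gsicl] add [ymht,igm] -> 11 lines: rxh rlkbr npieq sde ydqys ymht igm ferw ayg rdmaw hfpu
Hunk 5: at line 3 remove [sde] add [hdv,zjnpi,bvsz] -> 13 lines: rxh rlkbr npieq hdv zjnpi bvsz ydqys ymht igm ferw ayg rdmaw hfpu
Hunk 6: at line 9 remove [ferw,ayg] add [lvod] -> 12 lines: rxh rlkbr npieq hdv zjnpi bvsz ydqys ymht igm lvod rdmaw hfpu
Hunk 7: at line 9 remove [lvod] add [zceuc,mlfr] -> 13 lines: rxh rlkbr npieq hdv zjnpi bvsz ydqys ymht igm zceuc mlfr rdmaw hfpu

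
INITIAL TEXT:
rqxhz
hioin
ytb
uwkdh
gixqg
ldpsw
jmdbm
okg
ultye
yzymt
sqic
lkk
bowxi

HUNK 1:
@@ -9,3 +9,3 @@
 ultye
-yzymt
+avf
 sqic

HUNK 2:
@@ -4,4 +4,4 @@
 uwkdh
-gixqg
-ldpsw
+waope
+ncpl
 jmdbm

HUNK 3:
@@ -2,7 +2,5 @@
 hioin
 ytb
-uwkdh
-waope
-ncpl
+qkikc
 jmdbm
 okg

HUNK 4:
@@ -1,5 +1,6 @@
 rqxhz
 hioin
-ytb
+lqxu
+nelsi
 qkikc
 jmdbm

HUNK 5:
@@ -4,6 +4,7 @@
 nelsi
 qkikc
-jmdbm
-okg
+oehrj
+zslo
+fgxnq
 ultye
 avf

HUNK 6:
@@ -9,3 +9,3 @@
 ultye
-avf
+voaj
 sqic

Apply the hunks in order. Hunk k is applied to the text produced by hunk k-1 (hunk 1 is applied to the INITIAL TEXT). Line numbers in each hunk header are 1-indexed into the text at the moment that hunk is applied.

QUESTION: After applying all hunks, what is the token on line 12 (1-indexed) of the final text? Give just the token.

Answer: lkk

Derivation:
Hunk 1: at line 9 remove [yzymt] add [avf] -> 13 lines: rqxhz hioin ytb uwkdh gixqg ldpsw jmdbm okg ultye avf sqic lkk bowxi
Hunk 2: at line 4 remove [gixqg,ldpsw] add [waope,ncpl] -> 13 lines: rqxhz hioin ytb uwkdh waope ncpl jmdbm okg ultye avf sqic lkk bowxi
Hunk 3: at line 2 remove [uwkdh,waope,ncpl] add [qkikc] -> 11 lines: rqxhz hioin ytb qkikc jmdbm okg ultye avf sqic lkk bowxi
Hunk 4: at line 1 remove [ytb] add [lqxu,nelsi] -> 12 lines: rqxhz hioin lqxu nelsi qkikc jmdbm okg ultye avf sqic lkk bowxi
Hunk 5: at line 4 remove [jmdbm,okg] add [oehrj,zslo,fgxnq] -> 13 lines: rqxhz hioin lqxu nelsi qkikc oehrj zslo fgxnq ultye avf sqic lkk bowxi
Hunk 6: at line 9 remove [avf] add [voaj] -> 13 lines: rqxhz hioin lqxu nelsi qkikc oehrj zslo fgxnq ultye voaj sqic lkk bowxi
Final line 12: lkk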